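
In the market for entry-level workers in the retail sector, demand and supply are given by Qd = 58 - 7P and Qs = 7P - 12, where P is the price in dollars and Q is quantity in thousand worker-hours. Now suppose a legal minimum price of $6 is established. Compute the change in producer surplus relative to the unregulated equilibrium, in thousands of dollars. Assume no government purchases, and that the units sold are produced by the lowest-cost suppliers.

Without the control the market clears where 58 - 7P = 7P - 12, i.e. P* = 5 and Q* = 23.
The floor of 6 is above the equilibrium price 5, so it binds.
At P = 6: Qd = 58 - 7·6 = 16 and Qs = 7·6 - 12 = 30.
Producer surplus without the control is ½ · (5 - 12/7) · 23 = 529/14.
With the floor, 16 units are sold at 6. The supply price at Q = 16 is 4, so PS = ½ · [(6 - 12/7) + (6 - 4)] · 16 = 352/7.
Change in producer surplus = 352/7 - 529/14 = 12.5.

12.5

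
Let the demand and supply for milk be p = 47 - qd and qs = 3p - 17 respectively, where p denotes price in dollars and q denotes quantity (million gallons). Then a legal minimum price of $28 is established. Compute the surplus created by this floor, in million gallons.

48

Rearranging demand gives qd = 47 - p. Without the control the market clears where 47 - p = 3p - 17, i.e. p* = 16 and q* = 31.
Because the floor (28) lies above the market-clearing price, it is binding.
At p = 28: qd = 47 - 28 = 19 and qs = 3·28 - 17 = 67.
Surplus = qs - qd = 67 - 19 = 48.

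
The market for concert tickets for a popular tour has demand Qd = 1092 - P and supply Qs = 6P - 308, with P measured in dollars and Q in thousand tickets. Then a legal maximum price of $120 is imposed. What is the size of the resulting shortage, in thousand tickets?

560

Without the control the market clears where 1092 - P = 6P - 308, i.e. P* = 200 and Q* = 892.
Since 120 < 200, the ceiling is binding.
At P = 120: Qd = 1092 - 120 = 972 and Qs = 6·120 - 308 = 412.
Shortage = Qd - Qs = 972 - 412 = 560.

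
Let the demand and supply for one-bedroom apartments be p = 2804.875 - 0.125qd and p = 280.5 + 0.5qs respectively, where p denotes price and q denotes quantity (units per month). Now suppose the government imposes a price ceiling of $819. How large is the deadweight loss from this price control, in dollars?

Rearranging demand gives qd = 22439 - 8p; rearranging supply gives qs = 2p - 561. Equilibrium: 22439 - 8p = 2p - 561, so 23000 = 10p and p* = 2300, q* = 4039.
Since 819 < 2300, the ceiling is binding.
At p = 819: qd = 22439 - 8·819 = 15887 and qs = 2·819 - 561 = 1077.
Quantity traded falls to 1077. At q = 1077 the demand price is (22439 - 1077)/8 = 2670.25 and the supply price is (561 + 1077)/2 = 819.
Deadweight loss = ½ · (2670.25 - 819) · (4039 - 1077) = ½ · 1851.25 · 2962 = 2741701.25.

2741701.25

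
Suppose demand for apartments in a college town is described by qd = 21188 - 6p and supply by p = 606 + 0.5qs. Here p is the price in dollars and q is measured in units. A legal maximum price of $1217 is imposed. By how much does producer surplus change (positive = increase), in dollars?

Rearranging supply gives qs = 2p - 1212. Without the control the market clears where 21188 - 6p = 2p - 1212, i.e. p* = 2800 and q* = 4388.
The ceiling of 1217 is below the equilibrium price 2800, so it binds.
At p = 1217: qd = 21188 - 6·1217 = 13886 and qs = 2·1217 - 1212 = 1222.
Producer surplus without the control is ½ · (2800 - 606) · 4388 = 4813636.
With the ceiling, producers sell 1222 units at 1217, so PS = ½ · (1217 - 606) · 1222 = 373321.
Change in producer surplus = 373321 - 4813636 = -4440315.

-4440315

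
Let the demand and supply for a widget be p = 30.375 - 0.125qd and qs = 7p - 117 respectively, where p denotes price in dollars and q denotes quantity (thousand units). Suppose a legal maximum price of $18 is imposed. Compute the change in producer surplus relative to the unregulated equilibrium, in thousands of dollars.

Rearranging demand gives qd = 243 - 8p. Without the control the market clears where 243 - 8p = 7p - 117, i.e. p* = 24 and q* = 51.
Because the ceiling (18) lies below the market-clearing price, it is binding.
At p = 18: qd = 243 - 8·18 = 99 and qs = 7·18 - 117 = 9.
Producer surplus without the control is ½ · (24 - 117/7) · 51 = 2601/14.
With the ceiling, producers sell 9 units at 18, so PS = ½ · (18 - 117/7) · 9 = 81/14.
Change in producer surplus = 81/14 - 2601/14 = -180.

-180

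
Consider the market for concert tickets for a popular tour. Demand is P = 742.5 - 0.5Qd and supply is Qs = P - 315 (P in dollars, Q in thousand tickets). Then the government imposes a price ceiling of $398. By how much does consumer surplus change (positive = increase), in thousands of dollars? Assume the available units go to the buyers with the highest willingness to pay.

Rearranging demand gives Qd = 1485 - 2P. Equilibrium: 1485 - 2P = P - 315, so 1800 = 3P and P* = 600, Q* = 285.
The ceiling of 398 is below the equilibrium price 600, so it binds.
At P = 398: Qd = 1485 - 2·398 = 689 and Qs = 398 - 315 = 83.
Consumer surplus without the control is ½ · (742.5 - 600) · 285 = 20306.25.
With the ceiling, 83 units are sold at 398 (assume they go to the highest-value buyers). The demand price at Q = 83 is 701, so CS = ½ · [(742.5 - 398) + (701 - 398)] · 83 = 26871.25.
Change in consumer surplus = 26871.25 - 20306.25 = 6565.

6565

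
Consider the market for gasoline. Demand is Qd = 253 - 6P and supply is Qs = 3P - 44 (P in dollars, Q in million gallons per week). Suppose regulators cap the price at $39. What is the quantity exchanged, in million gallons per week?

55

Without the control the market clears where 253 - 6P = 3P - 44, i.e. P* = 33 and Q* = 55.
The ceiling of 39 is above the equilibrium price 33, so it is not binding; the market clears at P* = 33, Q* = 55.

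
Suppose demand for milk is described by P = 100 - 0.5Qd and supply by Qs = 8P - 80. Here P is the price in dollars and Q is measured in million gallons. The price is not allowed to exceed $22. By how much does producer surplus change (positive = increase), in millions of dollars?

-720

Rearranging demand gives Qd = 200 - 2P. Setting quantity demanded equal to quantity supplied, 200 - 2P = 8P - 80, gives P* = 28 and Q* = 144.
Since 22 < 28, the ceiling is binding.
At P = 22: Qd = 200 - 2·22 = 156 and Qs = 8·22 - 80 = 96.
Producer surplus without the control is ½ · (28 - 10) · 144 = 1296.
With the ceiling, producers sell 96 units at 22, so PS = ½ · (22 - 10) · 96 = 576.
Change in producer surplus = 576 - 1296 = -720.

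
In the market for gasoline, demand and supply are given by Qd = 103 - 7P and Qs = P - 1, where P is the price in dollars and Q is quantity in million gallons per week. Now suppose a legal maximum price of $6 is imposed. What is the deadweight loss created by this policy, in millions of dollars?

28

In a free market, 103 - 7P = P - 1 gives the equilibrium P* = 13, Q* = 12.
Because the ceiling (6) lies below the market-clearing price, it is binding.
At P = 6: Qd = 103 - 7·6 = 61 and Qs = 6 - 1 = 5.
Quantity traded falls to 5. At Q = 5 the demand price is (103 - 5)/7 = 14 and the supply price is 1 + 5 = 6.
Deadweight loss = ½ · (14 - 6) · (12 - 5) = ½ · 8 · 7 = 28.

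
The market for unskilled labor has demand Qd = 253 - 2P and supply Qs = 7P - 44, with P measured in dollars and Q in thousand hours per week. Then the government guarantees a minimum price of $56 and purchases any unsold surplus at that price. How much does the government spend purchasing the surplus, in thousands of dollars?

11592

Equilibrium: 253 - 2P = 7P - 44, so 297 = 9P and P* = 33, Q* = 187.
Because the floor (56) lies above the market-clearing price, it is binding.
At P = 56: Qd = 253 - 2·56 = 141 and Qs = 7·56 - 44 = 348.
Surplus = Qs - Qd = 207.
Government expenditure = surplus × support price = 207 × 56 = 11592.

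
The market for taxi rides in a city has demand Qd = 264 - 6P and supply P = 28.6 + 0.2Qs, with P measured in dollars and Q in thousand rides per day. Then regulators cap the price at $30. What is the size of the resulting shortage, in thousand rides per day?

Rearranging supply gives Qs = 5P - 143. In a free market, 264 - 6P = 5P - 143 gives the equilibrium P* = 37, Q* = 42.
Since 30 < 37, the ceiling is binding.
At P = 30: Qd = 264 - 6·30 = 84 and Qs = 5·30 - 143 = 7.
Shortage = Qd - Qs = 84 - 7 = 77.

77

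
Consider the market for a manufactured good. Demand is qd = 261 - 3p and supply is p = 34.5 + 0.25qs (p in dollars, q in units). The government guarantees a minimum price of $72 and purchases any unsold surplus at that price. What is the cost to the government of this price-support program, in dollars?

7560

Rearranging supply gives qs = 4p - 138. Equilibrium: 261 - 3p = 4p - 138, so 399 = 7p and p* = 57, q* = 90.
The floor of 72 is above the equilibrium price 57, so it binds.
At p = 72: qd = 261 - 3·72 = 45 and qs = 4·72 - 138 = 150.
Surplus = qs - qd = 105.
Government expenditure = surplus × support price = 105 × 72 = 7560.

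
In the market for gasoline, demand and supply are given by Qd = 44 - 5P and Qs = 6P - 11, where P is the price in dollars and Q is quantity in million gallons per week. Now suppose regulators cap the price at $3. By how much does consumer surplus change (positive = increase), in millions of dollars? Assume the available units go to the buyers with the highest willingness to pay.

In a free market, 44 - 5P = 6P - 11 gives the equilibrium P* = 5, Q* = 19.
Since 3 < 5, the ceiling is binding.
At P = 3: Qd = 44 - 5·3 = 29 and Qs = 6·3 - 11 = 7.
Consumer surplus without the control is ½ · (8.8 - 5) · 19 = 36.1.
With the ceiling, 7 units are sold at 3 (assume they go to the highest-value buyers). The demand price at Q = 7 is 7.4, so CS = ½ · [(8.8 - 3) + (7.4 - 3)] · 7 = 35.7.
Change in consumer surplus = 35.7 - 36.1 = -0.4.

-0.4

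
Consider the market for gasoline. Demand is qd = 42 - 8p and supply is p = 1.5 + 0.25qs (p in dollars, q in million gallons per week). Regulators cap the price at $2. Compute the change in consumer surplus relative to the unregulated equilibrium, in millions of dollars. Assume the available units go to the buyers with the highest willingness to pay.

0

Rearranging supply gives qs = 4p - 6. Equilibrium: 42 - 8p = 4p - 6, so 48 = 12p and p* = 4, q* = 10.
Because the ceiling (2) lies below the market-clearing price, it is binding.
At p = 2: qd = 42 - 8·2 = 26 and qs = 4·2 - 6 = 2.
Consumer surplus without the control is ½ · (5.25 - 4) · 10 = 6.25.
With the ceiling, 2 units are sold at 2 (assume they go to the highest-value buyers). The demand price at q = 2 is 5, so CS = ½ · [(5.25 - 2) + (5 - 2)] · 2 = 6.25.
Change in consumer surplus = 6.25 - 6.25 = 0.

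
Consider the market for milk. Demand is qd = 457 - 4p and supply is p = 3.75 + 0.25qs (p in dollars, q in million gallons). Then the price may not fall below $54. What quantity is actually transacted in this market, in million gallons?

Rearranging supply gives qs = 4p - 15. Equilibrium: 457 - 4p = 4p - 15, so 472 = 8p and p* = 59, q* = 221.
Since 54 is below p* = 59, the floor does not bind and the free-market outcome prevails.

221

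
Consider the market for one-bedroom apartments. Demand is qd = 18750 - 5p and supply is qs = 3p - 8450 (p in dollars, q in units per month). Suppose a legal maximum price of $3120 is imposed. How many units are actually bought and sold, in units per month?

Without the control the market clears where 18750 - 5p = 3p - 8450, i.e. p* = 3400 and q* = 1750.
Because the ceiling (3120) lies below the market-clearing price, it is binding.
At p = 3120: qd = 18750 - 5·3120 = 3150 and qs = 3·3120 - 8450 = 910.
The quantity actually transacted is the short side, supply: 910.

910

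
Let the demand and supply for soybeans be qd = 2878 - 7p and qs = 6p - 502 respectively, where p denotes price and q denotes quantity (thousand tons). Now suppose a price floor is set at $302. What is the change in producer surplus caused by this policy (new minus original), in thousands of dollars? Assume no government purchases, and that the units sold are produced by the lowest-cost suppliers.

24885

Equilibrium: 2878 - 7p = 6p - 502, so 3380 = 13p and p* = 260, q* = 1058.
Since 302 > 260, the floor is binding.
At p = 302: qd = 2878 - 7·302 = 764 and qs = 6·302 - 502 = 1310.
Producer surplus without the control is ½ · (260 - 251/3) · 1058 = 279841/3.
With the floor, 764 units are sold at 302. The supply price at q = 764 is 211, so PS = ½ · [(302 - 251/3) + (302 - 211)] · 764 = 354496/3.
Change in producer surplus = 354496/3 - 279841/3 = 24885.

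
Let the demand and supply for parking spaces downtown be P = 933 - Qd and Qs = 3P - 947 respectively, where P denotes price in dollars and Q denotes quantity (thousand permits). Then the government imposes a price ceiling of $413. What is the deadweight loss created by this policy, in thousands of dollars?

Rearranging demand gives Qd = 933 - P. Setting quantity demanded equal to quantity supplied, 933 - P = 3P - 947, gives P* = 470 and Q* = 463.
Because the ceiling (413) lies below the market-clearing price, it is binding.
At P = 413: Qd = 933 - 413 = 520 and Qs = 3·413 - 947 = 292.
Quantity traded falls to 292. At Q = 292 the demand price is 933 - 292 = 641 and the supply price is (947 + 292)/3 = 413.
Deadweight loss = ½ · (641 - 413) · (463 - 292) = ½ · 228 · 171 = 19494.

19494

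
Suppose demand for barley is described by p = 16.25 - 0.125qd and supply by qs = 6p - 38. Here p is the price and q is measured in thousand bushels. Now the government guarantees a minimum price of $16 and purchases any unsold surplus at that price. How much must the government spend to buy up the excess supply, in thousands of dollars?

896

Rearranging demand gives qd = 130 - 8p. In a free market, 130 - 8p = 6p - 38 gives the equilibrium p* = 12, q* = 34.
Because the floor (16) lies above the market-clearing price, it is binding.
At p = 16: qd = 130 - 8·16 = 2 and qs = 6·16 - 38 = 58.
Surplus = qs - qd = 56.
Government expenditure = surplus × support price = 56 × 16 = 896.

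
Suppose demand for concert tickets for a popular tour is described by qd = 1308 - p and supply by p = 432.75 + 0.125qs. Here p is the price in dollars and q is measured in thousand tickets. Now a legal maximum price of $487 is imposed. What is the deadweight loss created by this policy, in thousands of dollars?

Rearranging supply gives qs = 8p - 3462. In a free market, 1308 - p = 8p - 3462 gives the equilibrium p* = 530, q* = 778.
The ceiling of 487 is below the equilibrium price 530, so it binds.
At p = 487: qd = 1308 - 487 = 821 and qs = 8·487 - 3462 = 434.
Quantity traded falls to 434. At q = 434 the demand price is 1308 - 434 = 874 and the supply price is (3462 + 434)/8 = 487.
Deadweight loss = ½ · (874 - 487) · (778 - 434) = ½ · 387 · 344 = 66564.

66564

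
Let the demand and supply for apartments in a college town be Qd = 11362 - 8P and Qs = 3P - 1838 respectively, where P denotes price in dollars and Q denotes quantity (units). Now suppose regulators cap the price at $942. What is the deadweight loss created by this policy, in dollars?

Setting quantity demanded equal to quantity supplied, 11362 - 8P = 3P - 1838, gives P* = 1200 and Q* = 1762.
The ceiling of 942 is below the equilibrium price 1200, so it binds.
At P = 942: Qd = 11362 - 8·942 = 3826 and Qs = 3·942 - 1838 = 988.
Quantity traded falls to 988. At Q = 988 the demand price is (11362 - 988)/8 = 1296.75 and the supply price is (1838 + 988)/3 = 942.
Deadweight loss = ½ · (1296.75 - 942) · (1762 - 988) = ½ · 354.75 · 774 = 137288.25.

137288.25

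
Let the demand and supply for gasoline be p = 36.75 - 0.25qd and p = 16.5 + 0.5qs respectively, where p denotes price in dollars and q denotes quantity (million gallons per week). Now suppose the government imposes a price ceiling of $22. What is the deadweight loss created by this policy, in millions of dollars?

96

Rearranging demand gives qd = 147 - 4p; rearranging supply gives qs = 2p - 33. Without the control the market clears where 147 - 4p = 2p - 33, i.e. p* = 30 and q* = 27.
Because the ceiling (22) lies below the market-clearing price, it is binding.
At p = 22: qd = 147 - 4·22 = 59 and qs = 2·22 - 33 = 11.
Quantity traded falls to 11. At q = 11 the demand price is (147 - 11)/4 = 34 and the supply price is (33 + 11)/2 = 22.
Deadweight loss = ½ · (34 - 22) · (27 - 11) = ½ · 12 · 16 = 96.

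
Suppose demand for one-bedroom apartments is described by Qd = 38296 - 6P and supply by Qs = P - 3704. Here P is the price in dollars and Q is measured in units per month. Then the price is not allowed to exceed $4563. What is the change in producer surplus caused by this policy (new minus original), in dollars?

-2266867.5

Setting quantity demanded equal to quantity supplied, 38296 - 6P = P - 3704, gives P* = 6000 and Q* = 2296.
The ceiling of 4563 is below the equilibrium price 6000, so it binds.
At P = 4563: Qd = 38296 - 6·4563 = 10918 and Qs = 4563 - 3704 = 859.
Producer surplus without the control is ½ · (6000 - 3704) · 2296 = 2635808.
With the ceiling, producers sell 859 units at 4563, so PS = ½ · (4563 - 3704) · 859 = 368940.5.
Change in producer surplus = 368940.5 - 2635808 = -2266867.5.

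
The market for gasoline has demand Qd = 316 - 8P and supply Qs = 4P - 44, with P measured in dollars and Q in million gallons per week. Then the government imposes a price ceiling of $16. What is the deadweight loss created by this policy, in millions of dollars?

588

Setting quantity demanded equal to quantity supplied, 316 - 8P = 4P - 44, gives P* = 30 and Q* = 76.
Since 16 < 30, the ceiling is binding.
At P = 16: Qd = 316 - 8·16 = 188 and Qs = 4·16 - 44 = 20.
Quantity traded falls to 20. At Q = 20 the demand price is (316 - 20)/8 = 37 and the supply price is (44 + 20)/4 = 16.
Deadweight loss = ½ · (37 - 16) · (76 - 20) = ½ · 21 · 56 = 588.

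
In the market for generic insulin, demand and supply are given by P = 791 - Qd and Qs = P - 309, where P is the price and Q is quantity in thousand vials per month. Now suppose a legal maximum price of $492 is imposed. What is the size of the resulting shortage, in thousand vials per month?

116

Rearranging demand gives Qd = 791 - P. Without the control the market clears where 791 - P = P - 309, i.e. P* = 550 and Q* = 241.
Because the ceiling (492) lies below the market-clearing price, it is binding.
At P = 492: Qd = 791 - 492 = 299 and Qs = 492 - 309 = 183.
Shortage = Qd - Qs = 299 - 183 = 116.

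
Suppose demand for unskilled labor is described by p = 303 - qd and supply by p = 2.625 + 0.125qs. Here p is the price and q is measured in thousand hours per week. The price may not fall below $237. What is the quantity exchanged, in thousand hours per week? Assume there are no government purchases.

66

Rearranging demand gives qd = 303 - p; rearranging supply gives qs = 8p - 21. Setting quantity demanded equal to quantity supplied, 303 - p = 8p - 21, gives p* = 36 and q* = 267.
The floor of 237 is above the equilibrium price 36, so it binds.
At p = 237: qd = 303 - 237 = 66 and qs = 8·237 - 21 = 1875.
The quantity actually transacted is the short side, demand: 66.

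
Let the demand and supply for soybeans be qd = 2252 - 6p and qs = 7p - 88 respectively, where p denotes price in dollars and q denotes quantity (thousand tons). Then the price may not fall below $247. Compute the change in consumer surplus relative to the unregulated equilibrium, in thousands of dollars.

-65057

Equilibrium: 2252 - 6p = 7p - 88, so 2340 = 13p and p* = 180, q* = 1172.
The floor of 247 is above the equilibrium price 180, so it binds.
At p = 247: qd = 2252 - 6·247 = 770 and qs = 7·247 - 88 = 1641.
Consumer surplus without the control is ½ · (1126/3 - 180) · 1172 = 343396/3.
With the floor, consumers buy 770 units at 247, so CS = ½ · (1126/3 - 247) · 770 = 148225/3.
Change in consumer surplus = 148225/3 - 343396/3 = -65057.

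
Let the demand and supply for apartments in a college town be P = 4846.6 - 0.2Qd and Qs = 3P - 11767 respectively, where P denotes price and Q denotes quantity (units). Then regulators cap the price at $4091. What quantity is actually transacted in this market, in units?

Rearranging demand gives Qd = 24233 - 5P. Equilibrium: 24233 - 5P = 3P - 11767, so 36000 = 8P and P* = 4500, Q* = 1733.
Because the ceiling (4091) lies below the market-clearing price, it is binding.
At P = 4091: Qd = 24233 - 5·4091 = 3778 and Qs = 3·4091 - 11767 = 506.
The quantity actually transacted is the short side, supply: 506.

506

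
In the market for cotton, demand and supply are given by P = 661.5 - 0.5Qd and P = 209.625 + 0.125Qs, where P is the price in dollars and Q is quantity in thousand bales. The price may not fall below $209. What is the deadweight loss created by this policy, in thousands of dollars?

0

Rearranging demand gives Qd = 1323 - 2P; rearranging supply gives Qs = 8P - 1677. Without the control the market clears where 1323 - 2P = 8P - 1677, i.e. P* = 300 and Q* = 723.
Since 209 is below P* = 300, the floor does not bind and the free-market outcome prevails.
Since the control does not bind, no trades are prevented and deadweight loss is zero.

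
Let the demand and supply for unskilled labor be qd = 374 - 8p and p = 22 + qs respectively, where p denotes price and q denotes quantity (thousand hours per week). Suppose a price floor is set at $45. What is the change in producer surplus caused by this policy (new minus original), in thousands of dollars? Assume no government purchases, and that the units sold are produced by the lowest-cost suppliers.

-18

Rearranging supply gives qs = p - 22. Equilibrium: 374 - 8p = p - 22, so 396 = 9p and p* = 44, q* = 22.
Because the floor (45) lies above the market-clearing price, it is binding.
At p = 45: qd = 374 - 8·45 = 14 and qs = 45 - 22 = 23.
Producer surplus without the control is ½ · (44 - 22) · 22 = 242.
With the floor, 14 units are sold at 45. The supply price at q = 14 is 36, so PS = ½ · [(45 - 22) + (45 - 36)] · 14 = 224.
Change in producer surplus = 224 - 242 = -18.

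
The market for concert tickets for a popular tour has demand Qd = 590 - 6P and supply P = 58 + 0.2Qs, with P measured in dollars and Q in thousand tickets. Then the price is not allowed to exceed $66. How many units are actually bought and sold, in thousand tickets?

40

Rearranging supply gives Qs = 5P - 290. Without the control the market clears where 590 - 6P = 5P - 290, i.e. P* = 80 and Q* = 110.
Because the ceiling (66) lies below the market-clearing price, it is binding.
At P = 66: Qd = 590 - 6·66 = 194 and Qs = 5·66 - 290 = 40.
The quantity actually transacted is the short side, supply: 40.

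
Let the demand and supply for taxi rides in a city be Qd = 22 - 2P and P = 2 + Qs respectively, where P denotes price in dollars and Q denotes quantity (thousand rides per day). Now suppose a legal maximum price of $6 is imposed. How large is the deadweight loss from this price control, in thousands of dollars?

Rearranging supply gives Qs = P - 2. Setting quantity demanded equal to quantity supplied, 22 - 2P = P - 2, gives P* = 8 and Q* = 6.
Since 6 < 8, the ceiling is binding.
At P = 6: Qd = 22 - 2·6 = 10 and Qs = 6 - 2 = 4.
Quantity traded falls to 4. At Q = 4 the demand price is (22 - 4)/2 = 9 and the supply price is 2 + 4 = 6.
Deadweight loss = ½ · (9 - 6) · (6 - 4) = ½ · 3 · 2 = 3.

3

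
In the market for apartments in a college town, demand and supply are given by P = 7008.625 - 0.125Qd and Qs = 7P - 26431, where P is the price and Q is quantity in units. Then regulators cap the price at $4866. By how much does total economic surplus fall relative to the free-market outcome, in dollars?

2637836.25

Rearranging demand gives Qd = 56069 - 8P. Without the control the market clears where 56069 - 8P = 7P - 26431, i.e. P* = 5500 and Q* = 12069.
Since 4866 < 5500, the ceiling is binding.
At P = 4866: Qd = 56069 - 8·4866 = 17141 and Qs = 7·4866 - 26431 = 7631.
Quantity traded falls to 7631. At Q = 7631 the demand price is (56069 - 7631)/8 = 6054.75 and the supply price is (26431 + 7631)/7 = 4866.
Deadweight loss = ½ · (6054.75 - 4866) · (12069 - 7631) = ½ · 1188.75 · 4438 = 2637836.25.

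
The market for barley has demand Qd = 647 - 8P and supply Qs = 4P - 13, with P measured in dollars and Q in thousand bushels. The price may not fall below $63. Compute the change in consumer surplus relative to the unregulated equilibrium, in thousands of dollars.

-1400

Setting quantity demanded equal to quantity supplied, 647 - 8P = 4P - 13, gives P* = 55 and Q* = 207.
The floor of 63 is above the equilibrium price 55, so it binds.
At P = 63: Qd = 647 - 8·63 = 143 and Qs = 4·63 - 13 = 239.
Consumer surplus without the control is ½ · (80.875 - 55) · 207 = 2678.0625.
With the floor, consumers buy 143 units at 63, so CS = ½ · (80.875 - 63) · 143 = 1278.0625.
Change in consumer surplus = 1278.0625 - 2678.0625 = -1400.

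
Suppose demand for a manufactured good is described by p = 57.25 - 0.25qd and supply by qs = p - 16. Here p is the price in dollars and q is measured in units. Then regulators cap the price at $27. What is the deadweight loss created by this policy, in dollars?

302.5

Rearranging demand gives qd = 229 - 4p. In a free market, 229 - 4p = p - 16 gives the equilibrium p* = 49, q* = 33.
Since 27 < 49, the ceiling is binding.
At p = 27: qd = 229 - 4·27 = 121 and qs = 27 - 16 = 11.
Quantity traded falls to 11. At q = 11 the demand price is (229 - 11)/4 = 54.5 and the supply price is 16 + 11 = 27.
Deadweight loss = ½ · (54.5 - 27) · (33 - 11) = ½ · 27.5 · 22 = 302.5.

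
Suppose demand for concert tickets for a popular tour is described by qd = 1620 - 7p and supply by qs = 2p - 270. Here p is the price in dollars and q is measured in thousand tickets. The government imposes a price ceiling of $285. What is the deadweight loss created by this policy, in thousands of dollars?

Without the control the market clears where 1620 - 7p = 2p - 270, i.e. p* = 210 and q* = 150.
The ceiling of 285 is above the equilibrium price 210, so it is not binding; the market clears at p* = 210, q* = 150.
Since the control does not bind, no trades are prevented and deadweight loss is zero.

0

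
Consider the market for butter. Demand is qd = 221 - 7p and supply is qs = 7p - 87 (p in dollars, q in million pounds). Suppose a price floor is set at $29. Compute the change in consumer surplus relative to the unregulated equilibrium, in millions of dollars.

-297.5

Setting quantity demanded equal to quantity supplied, 221 - 7p = 7p - 87, gives p* = 22 and q* = 67.
Because the floor (29) lies above the market-clearing price, it is binding.
At p = 29: qd = 221 - 7·29 = 18 and qs = 7·29 - 87 = 116.
Consumer surplus without the control is ½ · (221/7 - 22) · 67 = 4489/14.
With the floor, consumers buy 18 units at 29, so CS = ½ · (221/7 - 29) · 18 = 162/7.
Change in consumer surplus = 162/7 - 4489/14 = -297.5.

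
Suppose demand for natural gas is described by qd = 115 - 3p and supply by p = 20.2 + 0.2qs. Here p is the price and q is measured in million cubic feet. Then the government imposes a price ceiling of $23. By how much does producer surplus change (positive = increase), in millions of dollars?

Rearranging supply gives qs = 5p - 101. Equilibrium: 115 - 3p = 5p - 101, so 216 = 8p and p* = 27, q* = 34.
Since 23 < 27, the ceiling is binding.
At p = 23: qd = 115 - 3·23 = 46 and qs = 5·23 - 101 = 14.
Producer surplus without the control is ½ · (27 - 20.2) · 34 = 115.6.
With the ceiling, producers sell 14 units at 23, so PS = ½ · (23 - 20.2) · 14 = 19.6.
Change in producer surplus = 19.6 - 115.6 = -96.

-96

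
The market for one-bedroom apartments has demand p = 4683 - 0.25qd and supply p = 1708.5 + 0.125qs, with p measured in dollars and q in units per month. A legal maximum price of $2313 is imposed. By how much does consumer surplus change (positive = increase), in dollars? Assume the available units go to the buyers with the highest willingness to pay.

Rearranging demand gives qd = 18732 - 4p; rearranging supply gives qs = 8p - 13668. Setting quantity demanded equal to quantity supplied, 18732 - 4p = 8p - 13668, gives p* = 2700 and q* = 7932.
Since 2313 < 2700, the ceiling is binding.
At p = 2313: qd = 18732 - 4·2313 = 9480 and qs = 8·2313 - 13668 = 4836.
Consumer surplus without the control is ½ · (4683 - 2700) · 7932 = 7864578.
With the ceiling, 4836 units are sold at 2313 (assume they go to the highest-value buyers). The demand price at q = 4836 is 3474, so CS = ½ · [(4683 - 2313) + (3474 - 2313)] · 4836 = 8537958.
Change in consumer surplus = 8537958 - 7864578 = 673380.

673380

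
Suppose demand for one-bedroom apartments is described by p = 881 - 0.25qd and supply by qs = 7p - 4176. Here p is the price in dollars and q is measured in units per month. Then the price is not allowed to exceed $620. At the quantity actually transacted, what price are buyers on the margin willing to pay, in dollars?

840

Rearranging demand gives qd = 3524 - 4p. Equilibrium: 3524 - 4p = 7p - 4176, so 7700 = 11p and p* = 700, q* = 724.
The ceiling of 620 is below the equilibrium price 700, so it binds.
At p = 620: qd = 3524 - 4·620 = 1044 and qs = 7·620 - 4176 = 164.
Only 164 units reach the market. On the demand curve, the marginal buyer's willingness to pay at q = 164 is (3524 - 164)/4 = 840.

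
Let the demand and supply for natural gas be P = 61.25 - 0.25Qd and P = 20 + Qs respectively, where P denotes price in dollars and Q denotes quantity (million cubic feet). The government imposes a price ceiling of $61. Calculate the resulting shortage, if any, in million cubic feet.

Rearranging demand gives Qd = 245 - 4P; rearranging supply gives Qs = P - 20. Equilibrium: 245 - 4P = P - 20, so 265 = 5P and P* = 53, Q* = 33.
The ceiling of 61 is above the equilibrium price 53, so it is not binding; the market clears at P* = 53, Q* = 33.
Since the control does not bind, there is no shortage.

0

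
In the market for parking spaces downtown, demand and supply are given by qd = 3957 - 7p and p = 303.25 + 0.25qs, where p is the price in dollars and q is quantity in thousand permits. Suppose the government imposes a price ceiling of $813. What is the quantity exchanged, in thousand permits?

667

Rearranging supply gives qs = 4p - 1213. Without the control the market clears where 3957 - 7p = 4p - 1213, i.e. p* = 470 and q* = 667.
The ceiling of 813 is above the equilibrium price 470, so it is not binding; the market clears at p* = 470, q* = 667.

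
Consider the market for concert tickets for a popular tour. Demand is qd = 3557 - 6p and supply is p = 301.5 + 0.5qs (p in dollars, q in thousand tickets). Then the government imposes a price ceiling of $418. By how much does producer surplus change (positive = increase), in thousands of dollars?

-34170

Rearranging supply gives qs = 2p - 603. In a free market, 3557 - 6p = 2p - 603 gives the equilibrium p* = 520, q* = 437.
The ceiling of 418 is below the equilibrium price 520, so it binds.
At p = 418: qd = 3557 - 6·418 = 1049 and qs = 2·418 - 603 = 233.
Producer surplus without the control is ½ · (520 - 301.5) · 437 = 47742.25.
With the ceiling, producers sell 233 units at 418, so PS = ½ · (418 - 301.5) · 233 = 13572.25.
Change in producer surplus = 13572.25 - 47742.25 = -34170.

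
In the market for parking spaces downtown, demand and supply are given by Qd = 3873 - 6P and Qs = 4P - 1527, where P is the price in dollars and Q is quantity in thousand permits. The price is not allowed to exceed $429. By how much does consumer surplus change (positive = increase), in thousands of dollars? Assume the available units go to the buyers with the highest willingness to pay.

4551

Without the control the market clears where 3873 - 6P = 4P - 1527, i.e. P* = 540 and Q* = 633.
Since 429 < 540, the ceiling is binding.
At P = 429: Qd = 3873 - 6·429 = 1299 and Qs = 4·429 - 1527 = 189.
Consumer surplus without the control is ½ · (645.5 - 540) · 633 = 33390.75.
With the ceiling, 189 units are sold at 429 (assume they go to the highest-value buyers). The demand price at Q = 189 is 614, so CS = ½ · [(645.5 - 429) + (614 - 429)] · 189 = 37941.75.
Change in consumer surplus = 37941.75 - 33390.75 = 4551.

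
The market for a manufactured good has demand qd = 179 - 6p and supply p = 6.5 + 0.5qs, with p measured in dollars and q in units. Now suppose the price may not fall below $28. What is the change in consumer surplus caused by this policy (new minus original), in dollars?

-92

Rearranging supply gives qs = 2p - 13. In a free market, 179 - 6p = 2p - 13 gives the equilibrium p* = 24, q* = 35.
Since 28 > 24, the floor is binding.
At p = 28: qd = 179 - 6·28 = 11 and qs = 2·28 - 13 = 43.
Consumer surplus without the control is ½ · (179/6 - 24) · 35 = 1225/12.
With the floor, consumers buy 11 units at 28, so CS = ½ · (179/6 - 28) · 11 = 121/12.
Change in consumer surplus = 121/12 - 1225/12 = -92.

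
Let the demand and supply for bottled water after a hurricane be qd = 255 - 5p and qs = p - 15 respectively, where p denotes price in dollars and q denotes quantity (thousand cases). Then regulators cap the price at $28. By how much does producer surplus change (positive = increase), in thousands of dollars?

Equilibrium: 255 - 5p = p - 15, so 270 = 6p and p* = 45, q* = 30.
Since 28 < 45, the ceiling is binding.
At p = 28: qd = 255 - 5·28 = 115 and qs = 28 - 15 = 13.
Producer surplus without the control is ½ · (45 - 15) · 30 = 450.
With the ceiling, producers sell 13 units at 28, so PS = ½ · (28 - 15) · 13 = 84.5.
Change in producer surplus = 84.5 - 450 = -365.5.

-365.5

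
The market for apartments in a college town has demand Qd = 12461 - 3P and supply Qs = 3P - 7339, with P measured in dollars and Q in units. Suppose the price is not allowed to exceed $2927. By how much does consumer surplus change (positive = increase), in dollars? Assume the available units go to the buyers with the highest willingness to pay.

Without the control the market clears where 12461 - 3P = 3P - 7339, i.e. P* = 3300 and Q* = 2561.
The ceiling of 2927 is below the equilibrium price 3300, so it binds.
At P = 2927: Qd = 12461 - 3·2927 = 3680 and Qs = 3·2927 - 7339 = 1442.
Consumer surplus without the control is ½ · (12461/3 - 3300) · 2561 = 6558721/6.
With the ceiling, 1442 units are sold at 2927 (assume they go to the highest-value buyers). The demand price at Q = 1442 is 3673, so CS = ½ · [(12461/3 - 2927) + (3673 - 2927)] · 1442 = 4266878/3.
Change in consumer surplus = 4266878/3 - 6558721/6 = 329172.5.

329172.5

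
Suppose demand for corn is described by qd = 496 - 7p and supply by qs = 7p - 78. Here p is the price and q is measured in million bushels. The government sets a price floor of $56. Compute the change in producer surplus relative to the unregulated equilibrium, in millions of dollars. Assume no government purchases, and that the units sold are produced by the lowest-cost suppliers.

Equilibrium: 496 - 7p = 7p - 78, so 574 = 14p and p* = 41, q* = 209.
Since 56 > 41, the floor is binding.
At p = 56: qd = 496 - 7·56 = 104 and qs = 7·56 - 78 = 314.
Producer surplus without the control is ½ · (41 - 78/7) · 209 = 43681/14.
With the floor, 104 units are sold at 56. The supply price at q = 104 is 26, so PS = ½ · [(56 - 78/7) + (56 - 26)] · 104 = 27248/7.
Change in producer surplus = 27248/7 - 43681/14 = 772.5.

772.5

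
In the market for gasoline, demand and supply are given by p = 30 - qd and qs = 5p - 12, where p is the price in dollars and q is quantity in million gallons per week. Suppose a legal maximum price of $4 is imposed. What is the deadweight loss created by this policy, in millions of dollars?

135

Rearranging demand gives qd = 30 - p. Without the control the market clears where 30 - p = 5p - 12, i.e. p* = 7 and q* = 23.
Because the ceiling (4) lies below the market-clearing price, it is binding.
At p = 4: qd = 30 - 4 = 26 and qs = 5·4 - 12 = 8.
Quantity traded falls to 8. At q = 8 the demand price is 30 - 8 = 22 and the supply price is (12 + 8)/5 = 4.
Deadweight loss = ½ · (22 - 4) · (23 - 8) = ½ · 18 · 15 = 135.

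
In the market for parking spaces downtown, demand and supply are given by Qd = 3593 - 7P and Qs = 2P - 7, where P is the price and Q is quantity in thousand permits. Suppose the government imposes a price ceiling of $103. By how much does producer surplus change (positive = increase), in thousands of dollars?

-147312

In a free market, 3593 - 7P = 2P - 7 gives the equilibrium P* = 400, Q* = 793.
The ceiling of 103 is below the equilibrium price 400, so it binds.
At P = 103: Qd = 3593 - 7·103 = 2872 and Qs = 2·103 - 7 = 199.
Producer surplus without the control is ½ · (400 - 3.5) · 793 = 157212.25.
With the ceiling, producers sell 199 units at 103, so PS = ½ · (103 - 3.5) · 199 = 9900.25.
Change in producer surplus = 9900.25 - 157212.25 = -147312.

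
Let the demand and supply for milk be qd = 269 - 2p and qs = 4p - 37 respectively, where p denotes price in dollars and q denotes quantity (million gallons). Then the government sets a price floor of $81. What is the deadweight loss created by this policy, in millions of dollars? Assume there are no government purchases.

Equilibrium: 269 - 2p = 4p - 37, so 306 = 6p and p* = 51, q* = 167.
Since 81 > 51, the floor is binding.
At p = 81: qd = 269 - 2·81 = 107 and qs = 4·81 - 37 = 287.
Quantity traded falls to 107. At q = 107 the demand price is (269 - 107)/2 = 81 and the supply price is (37 + 107)/4 = 36.
Deadweight loss = ½ · (81 - 36) · (167 - 107) = ½ · 45 · 60 = 1350.

1350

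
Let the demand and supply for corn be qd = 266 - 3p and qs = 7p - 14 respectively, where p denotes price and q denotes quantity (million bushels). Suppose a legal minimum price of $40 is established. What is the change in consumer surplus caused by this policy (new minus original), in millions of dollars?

-1968

Without the control the market clears where 266 - 3p = 7p - 14, i.e. p* = 28 and q* = 182.
The floor of 40 is above the equilibrium price 28, so it binds.
At p = 40: qd = 266 - 3·40 = 146 and qs = 7·40 - 14 = 266.
Consumer surplus without the control is ½ · (266/3 - 28) · 182 = 16562/3.
With the floor, consumers buy 146 units at 40, so CS = ½ · (266/3 - 40) · 146 = 10658/3.
Change in consumer surplus = 10658/3 - 16562/3 = -1968.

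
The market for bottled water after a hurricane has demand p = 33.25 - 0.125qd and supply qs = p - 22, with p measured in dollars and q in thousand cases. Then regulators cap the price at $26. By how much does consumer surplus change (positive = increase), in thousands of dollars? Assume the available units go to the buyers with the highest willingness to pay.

21.75

Rearranging demand gives qd = 266 - 8p. Setting quantity demanded equal to quantity supplied, 266 - 8p = p - 22, gives p* = 32 and q* = 10.
Since 26 < 32, the ceiling is binding.
At p = 26: qd = 266 - 8·26 = 58 and qs = 26 - 22 = 4.
Consumer surplus without the control is ½ · (33.25 - 32) · 10 = 6.25.
With the ceiling, 4 units are sold at 26 (assume they go to the highest-value buyers). The demand price at q = 4 is 32.75, so CS = ½ · [(33.25 - 26) + (32.75 - 26)] · 4 = 28.
Change in consumer surplus = 28 - 6.25 = 21.75.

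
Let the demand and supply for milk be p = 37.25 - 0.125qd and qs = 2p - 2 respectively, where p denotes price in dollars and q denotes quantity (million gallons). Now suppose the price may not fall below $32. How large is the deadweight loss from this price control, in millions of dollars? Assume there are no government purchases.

Rearranging demand gives qd = 298 - 8p. In a free market, 298 - 8p = 2p - 2 gives the equilibrium p* = 30, q* = 58.
Because the floor (32) lies above the market-clearing price, it is binding.
At p = 32: qd = 298 - 8·32 = 42 and qs = 2·32 - 2 = 62.
Quantity traded falls to 42. At q = 42 the demand price is (298 - 42)/8 = 32 and the supply price is (2 + 42)/2 = 22.
Deadweight loss = ½ · (32 - 22) · (58 - 42) = ½ · 10 · 16 = 80.

80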